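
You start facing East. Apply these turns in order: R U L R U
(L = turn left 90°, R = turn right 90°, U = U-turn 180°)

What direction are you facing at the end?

Start: East
  R (right (90° clockwise)) -> South
  U (U-turn (180°)) -> North
  L (left (90° counter-clockwise)) -> West
  R (right (90° clockwise)) -> North
  U (U-turn (180°)) -> South
Final: South

Answer: Final heading: South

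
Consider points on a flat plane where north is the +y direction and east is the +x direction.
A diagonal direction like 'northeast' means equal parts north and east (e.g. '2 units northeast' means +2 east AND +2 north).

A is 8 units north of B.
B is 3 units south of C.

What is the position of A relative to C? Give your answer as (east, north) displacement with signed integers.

Place C at the origin (east=0, north=0).
  B is 3 units south of C: delta (east=+0, north=-3); B at (east=0, north=-3).
  A is 8 units north of B: delta (east=+0, north=+8); A at (east=0, north=5).
Therefore A relative to C: (east=0, north=5).

Answer: A is at (east=0, north=5) relative to C.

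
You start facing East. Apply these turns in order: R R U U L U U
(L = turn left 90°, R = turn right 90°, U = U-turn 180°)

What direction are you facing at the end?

Start: East
  R (right (90° clockwise)) -> South
  R (right (90° clockwise)) -> West
  U (U-turn (180°)) -> East
  U (U-turn (180°)) -> West
  L (left (90° counter-clockwise)) -> South
  U (U-turn (180°)) -> North
  U (U-turn (180°)) -> South
Final: South

Answer: Final heading: South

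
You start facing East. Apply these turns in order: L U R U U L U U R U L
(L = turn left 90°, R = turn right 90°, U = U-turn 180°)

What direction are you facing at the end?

Answer: Final heading: North

Derivation:
Start: East
  L (left (90° counter-clockwise)) -> North
  U (U-turn (180°)) -> South
  R (right (90° clockwise)) -> West
  U (U-turn (180°)) -> East
  U (U-turn (180°)) -> West
  L (left (90° counter-clockwise)) -> South
  U (U-turn (180°)) -> North
  U (U-turn (180°)) -> South
  R (right (90° clockwise)) -> West
  U (U-turn (180°)) -> East
  L (left (90° counter-clockwise)) -> North
Final: North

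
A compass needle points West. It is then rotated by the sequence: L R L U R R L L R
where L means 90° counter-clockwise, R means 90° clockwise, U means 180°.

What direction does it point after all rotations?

Answer: Final heading: East

Derivation:
Start: West
  L (left (90° counter-clockwise)) -> South
  R (right (90° clockwise)) -> West
  L (left (90° counter-clockwise)) -> South
  U (U-turn (180°)) -> North
  R (right (90° clockwise)) -> East
  R (right (90° clockwise)) -> South
  L (left (90° counter-clockwise)) -> East
  L (left (90° counter-clockwise)) -> North
  R (right (90° clockwise)) -> East
Final: East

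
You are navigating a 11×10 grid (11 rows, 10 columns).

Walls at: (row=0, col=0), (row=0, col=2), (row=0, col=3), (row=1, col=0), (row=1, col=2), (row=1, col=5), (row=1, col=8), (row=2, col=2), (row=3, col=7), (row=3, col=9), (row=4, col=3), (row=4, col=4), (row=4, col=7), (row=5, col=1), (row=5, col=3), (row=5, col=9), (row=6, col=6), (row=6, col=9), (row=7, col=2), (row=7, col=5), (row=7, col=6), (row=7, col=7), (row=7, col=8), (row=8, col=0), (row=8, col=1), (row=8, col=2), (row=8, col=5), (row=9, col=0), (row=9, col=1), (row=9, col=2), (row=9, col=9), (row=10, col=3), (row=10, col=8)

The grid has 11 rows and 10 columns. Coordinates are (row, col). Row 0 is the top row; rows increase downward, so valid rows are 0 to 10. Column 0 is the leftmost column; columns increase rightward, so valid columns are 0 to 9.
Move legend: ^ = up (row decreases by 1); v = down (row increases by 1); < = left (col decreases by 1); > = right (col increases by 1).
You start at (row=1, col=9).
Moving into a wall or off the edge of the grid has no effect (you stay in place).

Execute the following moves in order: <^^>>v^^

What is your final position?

Start: (row=1, col=9)
  < (left): blocked, stay at (row=1, col=9)
  ^ (up): (row=1, col=9) -> (row=0, col=9)
  ^ (up): blocked, stay at (row=0, col=9)
  > (right): blocked, stay at (row=0, col=9)
  > (right): blocked, stay at (row=0, col=9)
  v (down): (row=0, col=9) -> (row=1, col=9)
  ^ (up): (row=1, col=9) -> (row=0, col=9)
  ^ (up): blocked, stay at (row=0, col=9)
Final: (row=0, col=9)

Answer: Final position: (row=0, col=9)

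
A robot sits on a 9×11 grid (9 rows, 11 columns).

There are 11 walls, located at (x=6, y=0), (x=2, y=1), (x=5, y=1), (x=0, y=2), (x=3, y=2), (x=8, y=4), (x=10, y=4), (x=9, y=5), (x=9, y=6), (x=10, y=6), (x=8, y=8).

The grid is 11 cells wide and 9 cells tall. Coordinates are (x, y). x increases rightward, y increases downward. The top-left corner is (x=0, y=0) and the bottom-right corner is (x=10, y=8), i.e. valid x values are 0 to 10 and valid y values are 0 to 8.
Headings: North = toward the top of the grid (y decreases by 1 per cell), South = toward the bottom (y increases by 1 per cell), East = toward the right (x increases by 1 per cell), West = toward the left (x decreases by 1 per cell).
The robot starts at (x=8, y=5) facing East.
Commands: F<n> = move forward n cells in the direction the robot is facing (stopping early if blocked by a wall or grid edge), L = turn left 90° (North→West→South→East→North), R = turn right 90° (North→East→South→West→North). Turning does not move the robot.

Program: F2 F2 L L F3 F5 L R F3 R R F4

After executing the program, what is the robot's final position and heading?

Answer: Final position: (x=4, y=5), facing East

Derivation:
Start: (x=8, y=5), facing East
  F2: move forward 0/2 (blocked), now at (x=8, y=5)
  F2: move forward 0/2 (blocked), now at (x=8, y=5)
  L: turn left, now facing North
  L: turn left, now facing West
  F3: move forward 3, now at (x=5, y=5)
  F5: move forward 5, now at (x=0, y=5)
  L: turn left, now facing South
  R: turn right, now facing West
  F3: move forward 0/3 (blocked), now at (x=0, y=5)
  R: turn right, now facing North
  R: turn right, now facing East
  F4: move forward 4, now at (x=4, y=5)
Final: (x=4, y=5), facing East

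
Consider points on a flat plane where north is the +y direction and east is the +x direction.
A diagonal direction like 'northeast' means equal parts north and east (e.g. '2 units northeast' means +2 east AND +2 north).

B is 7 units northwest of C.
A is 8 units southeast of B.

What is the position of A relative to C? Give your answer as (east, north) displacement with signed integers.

Answer: A is at (east=1, north=-1) relative to C.

Derivation:
Place C at the origin (east=0, north=0).
  B is 7 units northwest of C: delta (east=-7, north=+7); B at (east=-7, north=7).
  A is 8 units southeast of B: delta (east=+8, north=-8); A at (east=1, north=-1).
Therefore A relative to C: (east=1, north=-1).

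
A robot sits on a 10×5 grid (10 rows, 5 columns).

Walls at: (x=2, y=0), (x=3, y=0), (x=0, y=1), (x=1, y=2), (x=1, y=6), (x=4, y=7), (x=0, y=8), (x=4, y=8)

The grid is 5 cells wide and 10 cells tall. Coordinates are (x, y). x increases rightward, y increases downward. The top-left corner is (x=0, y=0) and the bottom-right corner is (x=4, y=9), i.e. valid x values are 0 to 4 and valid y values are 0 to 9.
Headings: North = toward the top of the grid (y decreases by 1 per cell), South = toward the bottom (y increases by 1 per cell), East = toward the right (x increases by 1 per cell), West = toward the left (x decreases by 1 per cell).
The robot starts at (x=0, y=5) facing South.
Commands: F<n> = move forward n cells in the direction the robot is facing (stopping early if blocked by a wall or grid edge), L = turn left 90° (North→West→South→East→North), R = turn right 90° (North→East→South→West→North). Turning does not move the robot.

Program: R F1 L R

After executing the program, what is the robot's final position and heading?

Start: (x=0, y=5), facing South
  R: turn right, now facing West
  F1: move forward 0/1 (blocked), now at (x=0, y=5)
  L: turn left, now facing South
  R: turn right, now facing West
Final: (x=0, y=5), facing West

Answer: Final position: (x=0, y=5), facing West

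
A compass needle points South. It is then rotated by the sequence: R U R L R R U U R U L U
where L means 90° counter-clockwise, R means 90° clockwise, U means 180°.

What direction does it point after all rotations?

Answer: Final heading: West

Derivation:
Start: South
  R (right (90° clockwise)) -> West
  U (U-turn (180°)) -> East
  R (right (90° clockwise)) -> South
  L (left (90° counter-clockwise)) -> East
  R (right (90° clockwise)) -> South
  R (right (90° clockwise)) -> West
  U (U-turn (180°)) -> East
  U (U-turn (180°)) -> West
  R (right (90° clockwise)) -> North
  U (U-turn (180°)) -> South
  L (left (90° counter-clockwise)) -> East
  U (U-turn (180°)) -> West
Final: West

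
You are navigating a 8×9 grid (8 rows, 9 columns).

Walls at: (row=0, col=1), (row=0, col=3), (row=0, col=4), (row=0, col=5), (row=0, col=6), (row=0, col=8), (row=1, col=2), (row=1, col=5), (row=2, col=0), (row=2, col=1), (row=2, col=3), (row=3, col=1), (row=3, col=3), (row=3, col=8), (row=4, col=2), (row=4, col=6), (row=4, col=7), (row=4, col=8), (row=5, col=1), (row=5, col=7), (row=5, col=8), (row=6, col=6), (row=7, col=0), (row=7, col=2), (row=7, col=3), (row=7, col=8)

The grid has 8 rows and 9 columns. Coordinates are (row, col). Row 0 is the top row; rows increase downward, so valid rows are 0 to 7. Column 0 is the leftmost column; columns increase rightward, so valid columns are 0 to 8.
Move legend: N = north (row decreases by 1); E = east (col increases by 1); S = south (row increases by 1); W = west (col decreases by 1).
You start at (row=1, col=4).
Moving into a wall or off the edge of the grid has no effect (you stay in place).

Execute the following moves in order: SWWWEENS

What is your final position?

Answer: Final position: (row=2, col=6)

Derivation:
Start: (row=1, col=4)
  S (south): (row=1, col=4) -> (row=2, col=4)
  [×3]W (west): blocked, stay at (row=2, col=4)
  E (east): (row=2, col=4) -> (row=2, col=5)
  E (east): (row=2, col=5) -> (row=2, col=6)
  N (north): (row=2, col=6) -> (row=1, col=6)
  S (south): (row=1, col=6) -> (row=2, col=6)
Final: (row=2, col=6)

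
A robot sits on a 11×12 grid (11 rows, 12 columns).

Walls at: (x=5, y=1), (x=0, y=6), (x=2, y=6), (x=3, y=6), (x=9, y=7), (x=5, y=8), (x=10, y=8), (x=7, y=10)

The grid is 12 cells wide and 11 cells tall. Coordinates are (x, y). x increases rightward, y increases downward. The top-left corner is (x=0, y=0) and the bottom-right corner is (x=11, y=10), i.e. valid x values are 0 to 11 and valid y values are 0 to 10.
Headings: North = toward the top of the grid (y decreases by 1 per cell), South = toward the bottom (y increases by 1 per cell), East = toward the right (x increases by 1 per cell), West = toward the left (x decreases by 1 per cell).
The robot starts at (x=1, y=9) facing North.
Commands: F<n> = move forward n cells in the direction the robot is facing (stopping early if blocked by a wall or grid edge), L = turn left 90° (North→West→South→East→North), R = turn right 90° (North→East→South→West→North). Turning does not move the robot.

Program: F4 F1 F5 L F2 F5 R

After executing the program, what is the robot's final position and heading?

Answer: Final position: (x=0, y=0), facing North

Derivation:
Start: (x=1, y=9), facing North
  F4: move forward 4, now at (x=1, y=5)
  F1: move forward 1, now at (x=1, y=4)
  F5: move forward 4/5 (blocked), now at (x=1, y=0)
  L: turn left, now facing West
  F2: move forward 1/2 (blocked), now at (x=0, y=0)
  F5: move forward 0/5 (blocked), now at (x=0, y=0)
  R: turn right, now facing North
Final: (x=0, y=0), facing North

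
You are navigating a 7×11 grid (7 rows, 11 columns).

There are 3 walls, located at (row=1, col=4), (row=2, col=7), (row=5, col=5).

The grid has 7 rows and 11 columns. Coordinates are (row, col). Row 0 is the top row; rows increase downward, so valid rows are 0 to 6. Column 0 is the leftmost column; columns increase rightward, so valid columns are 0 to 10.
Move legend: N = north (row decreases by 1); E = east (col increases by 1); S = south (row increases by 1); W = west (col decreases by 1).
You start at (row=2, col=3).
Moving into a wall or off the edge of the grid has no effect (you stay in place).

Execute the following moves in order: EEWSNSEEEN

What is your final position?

Start: (row=2, col=3)
  E (east): (row=2, col=3) -> (row=2, col=4)
  E (east): (row=2, col=4) -> (row=2, col=5)
  W (west): (row=2, col=5) -> (row=2, col=4)
  S (south): (row=2, col=4) -> (row=3, col=4)
  N (north): (row=3, col=4) -> (row=2, col=4)
  S (south): (row=2, col=4) -> (row=3, col=4)
  E (east): (row=3, col=4) -> (row=3, col=5)
  E (east): (row=3, col=5) -> (row=3, col=6)
  E (east): (row=3, col=6) -> (row=3, col=7)
  N (north): blocked, stay at (row=3, col=7)
Final: (row=3, col=7)

Answer: Final position: (row=3, col=7)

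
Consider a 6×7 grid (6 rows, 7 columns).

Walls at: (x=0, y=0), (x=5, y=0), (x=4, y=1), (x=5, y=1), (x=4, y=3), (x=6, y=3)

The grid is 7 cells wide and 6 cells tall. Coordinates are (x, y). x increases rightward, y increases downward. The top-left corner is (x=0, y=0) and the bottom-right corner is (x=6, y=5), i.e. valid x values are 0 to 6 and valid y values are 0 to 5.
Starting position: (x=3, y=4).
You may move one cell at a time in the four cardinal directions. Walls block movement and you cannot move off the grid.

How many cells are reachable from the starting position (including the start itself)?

Answer: Reachable cells: 36

Derivation:
BFS flood-fill from (x=3, y=4):
  Distance 0: (x=3, y=4)
  Distance 1: (x=3, y=3), (x=2, y=4), (x=4, y=4), (x=3, y=5)
  Distance 2: (x=3, y=2), (x=2, y=3), (x=1, y=4), (x=5, y=4), (x=2, y=5), (x=4, y=5)
  Distance 3: (x=3, y=1), (x=2, y=2), (x=4, y=2), (x=1, y=3), (x=5, y=3), (x=0, y=4), (x=6, y=4), (x=1, y=5), (x=5, y=5)
  Distance 4: (x=3, y=0), (x=2, y=1), (x=1, y=2), (x=5, y=2), (x=0, y=3), (x=0, y=5), (x=6, y=5)
  Distance 5: (x=2, y=0), (x=4, y=0), (x=1, y=1), (x=0, y=2), (x=6, y=2)
  Distance 6: (x=1, y=0), (x=0, y=1), (x=6, y=1)
  Distance 7: (x=6, y=0)
Total reachable: 36 (grid has 36 open cells total)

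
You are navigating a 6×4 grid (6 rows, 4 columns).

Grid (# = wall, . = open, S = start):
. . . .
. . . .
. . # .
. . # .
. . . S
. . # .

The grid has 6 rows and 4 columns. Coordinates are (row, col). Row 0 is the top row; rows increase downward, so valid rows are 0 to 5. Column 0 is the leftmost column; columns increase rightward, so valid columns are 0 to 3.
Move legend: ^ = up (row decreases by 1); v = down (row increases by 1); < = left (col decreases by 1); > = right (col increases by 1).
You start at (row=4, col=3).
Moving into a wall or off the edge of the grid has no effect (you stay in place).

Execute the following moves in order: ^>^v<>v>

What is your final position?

Answer: Final position: (row=4, col=3)

Derivation:
Start: (row=4, col=3)
  ^ (up): (row=4, col=3) -> (row=3, col=3)
  > (right): blocked, stay at (row=3, col=3)
  ^ (up): (row=3, col=3) -> (row=2, col=3)
  v (down): (row=2, col=3) -> (row=3, col=3)
  < (left): blocked, stay at (row=3, col=3)
  > (right): blocked, stay at (row=3, col=3)
  v (down): (row=3, col=3) -> (row=4, col=3)
  > (right): blocked, stay at (row=4, col=3)
Final: (row=4, col=3)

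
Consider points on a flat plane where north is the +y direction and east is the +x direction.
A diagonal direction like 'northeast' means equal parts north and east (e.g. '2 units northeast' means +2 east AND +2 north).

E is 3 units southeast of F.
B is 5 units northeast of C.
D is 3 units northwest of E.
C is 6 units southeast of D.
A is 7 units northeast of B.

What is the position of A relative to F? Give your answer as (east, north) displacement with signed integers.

Place F at the origin (east=0, north=0).
  E is 3 units southeast of F: delta (east=+3, north=-3); E at (east=3, north=-3).
  D is 3 units northwest of E: delta (east=-3, north=+3); D at (east=0, north=0).
  C is 6 units southeast of D: delta (east=+6, north=-6); C at (east=6, north=-6).
  B is 5 units northeast of C: delta (east=+5, north=+5); B at (east=11, north=-1).
  A is 7 units northeast of B: delta (east=+7, north=+7); A at (east=18, north=6).
Therefore A relative to F: (east=18, north=6).

Answer: A is at (east=18, north=6) relative to F.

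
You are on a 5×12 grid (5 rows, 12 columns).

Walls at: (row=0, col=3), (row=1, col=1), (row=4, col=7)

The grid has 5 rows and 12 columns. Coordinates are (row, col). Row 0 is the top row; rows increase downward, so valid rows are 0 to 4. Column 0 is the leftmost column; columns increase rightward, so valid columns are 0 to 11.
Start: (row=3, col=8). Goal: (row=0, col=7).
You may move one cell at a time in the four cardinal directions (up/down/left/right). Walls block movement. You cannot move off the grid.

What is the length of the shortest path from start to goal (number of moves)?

Answer: Shortest path length: 4

Derivation:
BFS from (row=3, col=8) until reaching (row=0, col=7):
  Distance 0: (row=3, col=8)
  Distance 1: (row=2, col=8), (row=3, col=7), (row=3, col=9), (row=4, col=8)
  Distance 2: (row=1, col=8), (row=2, col=7), (row=2, col=9), (row=3, col=6), (row=3, col=10), (row=4, col=9)
  Distance 3: (row=0, col=8), (row=1, col=7), (row=1, col=9), (row=2, col=6), (row=2, col=10), (row=3, col=5), (row=3, col=11), (row=4, col=6), (row=4, col=10)
  Distance 4: (row=0, col=7), (row=0, col=9), (row=1, col=6), (row=1, col=10), (row=2, col=5), (row=2, col=11), (row=3, col=4), (row=4, col=5), (row=4, col=11)  <- goal reached here
One shortest path (4 moves): (row=3, col=8) -> (row=3, col=7) -> (row=2, col=7) -> (row=1, col=7) -> (row=0, col=7)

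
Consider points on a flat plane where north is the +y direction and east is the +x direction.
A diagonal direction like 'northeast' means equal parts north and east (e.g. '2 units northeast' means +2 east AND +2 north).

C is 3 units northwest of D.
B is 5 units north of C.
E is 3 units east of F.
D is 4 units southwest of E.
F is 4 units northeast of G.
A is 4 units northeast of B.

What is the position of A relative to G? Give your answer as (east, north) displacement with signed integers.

Answer: A is at (east=4, north=12) relative to G.

Derivation:
Place G at the origin (east=0, north=0).
  F is 4 units northeast of G: delta (east=+4, north=+4); F at (east=4, north=4).
  E is 3 units east of F: delta (east=+3, north=+0); E at (east=7, north=4).
  D is 4 units southwest of E: delta (east=-4, north=-4); D at (east=3, north=0).
  C is 3 units northwest of D: delta (east=-3, north=+3); C at (east=0, north=3).
  B is 5 units north of C: delta (east=+0, north=+5); B at (east=0, north=8).
  A is 4 units northeast of B: delta (east=+4, north=+4); A at (east=4, north=12).
Therefore A relative to G: (east=4, north=12).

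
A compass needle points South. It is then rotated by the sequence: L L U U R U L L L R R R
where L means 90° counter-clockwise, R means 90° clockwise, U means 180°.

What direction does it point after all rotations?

Answer: Final heading: West

Derivation:
Start: South
  L (left (90° counter-clockwise)) -> East
  L (left (90° counter-clockwise)) -> North
  U (U-turn (180°)) -> South
  U (U-turn (180°)) -> North
  R (right (90° clockwise)) -> East
  U (U-turn (180°)) -> West
  L (left (90° counter-clockwise)) -> South
  L (left (90° counter-clockwise)) -> East
  L (left (90° counter-clockwise)) -> North
  R (right (90° clockwise)) -> East
  R (right (90° clockwise)) -> South
  R (right (90° clockwise)) -> West
Final: West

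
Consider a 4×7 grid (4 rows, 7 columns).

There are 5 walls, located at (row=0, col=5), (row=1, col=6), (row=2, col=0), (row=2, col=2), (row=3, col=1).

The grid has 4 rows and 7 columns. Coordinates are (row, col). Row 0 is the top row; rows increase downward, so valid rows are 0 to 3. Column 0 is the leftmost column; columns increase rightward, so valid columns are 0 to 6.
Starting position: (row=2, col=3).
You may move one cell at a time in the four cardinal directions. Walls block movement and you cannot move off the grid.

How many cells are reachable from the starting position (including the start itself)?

Answer: Reachable cells: 21

Derivation:
BFS flood-fill from (row=2, col=3):
  Distance 0: (row=2, col=3)
  Distance 1: (row=1, col=3), (row=2, col=4), (row=3, col=3)
  Distance 2: (row=0, col=3), (row=1, col=2), (row=1, col=4), (row=2, col=5), (row=3, col=2), (row=3, col=4)
  Distance 3: (row=0, col=2), (row=0, col=4), (row=1, col=1), (row=1, col=5), (row=2, col=6), (row=3, col=5)
  Distance 4: (row=0, col=1), (row=1, col=0), (row=2, col=1), (row=3, col=6)
  Distance 5: (row=0, col=0)
Total reachable: 21 (grid has 23 open cells total)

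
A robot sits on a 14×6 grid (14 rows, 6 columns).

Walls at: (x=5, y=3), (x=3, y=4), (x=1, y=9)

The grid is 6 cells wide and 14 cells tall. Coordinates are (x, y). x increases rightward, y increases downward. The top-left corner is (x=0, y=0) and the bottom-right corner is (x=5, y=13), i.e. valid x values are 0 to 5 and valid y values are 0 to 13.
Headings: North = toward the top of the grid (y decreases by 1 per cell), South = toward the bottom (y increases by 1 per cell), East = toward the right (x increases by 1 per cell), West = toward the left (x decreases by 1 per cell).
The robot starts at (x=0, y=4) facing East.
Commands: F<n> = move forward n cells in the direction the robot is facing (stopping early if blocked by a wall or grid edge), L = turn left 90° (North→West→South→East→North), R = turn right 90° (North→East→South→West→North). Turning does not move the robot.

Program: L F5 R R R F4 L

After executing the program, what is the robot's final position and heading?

Answer: Final position: (x=0, y=0), facing South

Derivation:
Start: (x=0, y=4), facing East
  L: turn left, now facing North
  F5: move forward 4/5 (blocked), now at (x=0, y=0)
  R: turn right, now facing East
  R: turn right, now facing South
  R: turn right, now facing West
  F4: move forward 0/4 (blocked), now at (x=0, y=0)
  L: turn left, now facing South
Final: (x=0, y=0), facing South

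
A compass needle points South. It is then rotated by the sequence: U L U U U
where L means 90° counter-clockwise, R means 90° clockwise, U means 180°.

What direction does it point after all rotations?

Start: South
  U (U-turn (180°)) -> North
  L (left (90° counter-clockwise)) -> West
  U (U-turn (180°)) -> East
  U (U-turn (180°)) -> West
  U (U-turn (180°)) -> East
Final: East

Answer: Final heading: East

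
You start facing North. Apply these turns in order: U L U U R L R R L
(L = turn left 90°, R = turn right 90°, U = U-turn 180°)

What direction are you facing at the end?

Answer: Final heading: South

Derivation:
Start: North
  U (U-turn (180°)) -> South
  L (left (90° counter-clockwise)) -> East
  U (U-turn (180°)) -> West
  U (U-turn (180°)) -> East
  R (right (90° clockwise)) -> South
  L (left (90° counter-clockwise)) -> East
  R (right (90° clockwise)) -> South
  R (right (90° clockwise)) -> West
  L (left (90° counter-clockwise)) -> South
Final: South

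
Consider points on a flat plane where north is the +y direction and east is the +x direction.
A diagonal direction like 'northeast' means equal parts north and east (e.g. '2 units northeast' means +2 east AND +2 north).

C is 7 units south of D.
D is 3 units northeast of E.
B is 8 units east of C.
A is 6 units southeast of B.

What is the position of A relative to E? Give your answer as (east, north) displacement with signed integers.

Place E at the origin (east=0, north=0).
  D is 3 units northeast of E: delta (east=+3, north=+3); D at (east=3, north=3).
  C is 7 units south of D: delta (east=+0, north=-7); C at (east=3, north=-4).
  B is 8 units east of C: delta (east=+8, north=+0); B at (east=11, north=-4).
  A is 6 units southeast of B: delta (east=+6, north=-6); A at (east=17, north=-10).
Therefore A relative to E: (east=17, north=-10).

Answer: A is at (east=17, north=-10) relative to E.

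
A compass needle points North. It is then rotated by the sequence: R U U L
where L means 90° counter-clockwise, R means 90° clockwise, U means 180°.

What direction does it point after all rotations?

Answer: Final heading: North

Derivation:
Start: North
  R (right (90° clockwise)) -> East
  U (U-turn (180°)) -> West
  U (U-turn (180°)) -> East
  L (left (90° counter-clockwise)) -> North
Final: North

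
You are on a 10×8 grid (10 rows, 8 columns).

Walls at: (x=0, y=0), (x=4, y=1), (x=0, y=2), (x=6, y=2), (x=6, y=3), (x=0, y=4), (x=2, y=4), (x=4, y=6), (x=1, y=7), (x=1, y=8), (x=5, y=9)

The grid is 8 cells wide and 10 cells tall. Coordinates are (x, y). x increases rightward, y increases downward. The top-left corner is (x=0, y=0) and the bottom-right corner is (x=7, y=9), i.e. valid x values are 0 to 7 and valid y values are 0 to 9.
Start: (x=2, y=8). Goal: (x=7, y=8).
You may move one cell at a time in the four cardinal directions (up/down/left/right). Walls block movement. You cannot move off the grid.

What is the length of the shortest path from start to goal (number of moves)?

Answer: Shortest path length: 5

Derivation:
BFS from (x=2, y=8) until reaching (x=7, y=8):
  Distance 0: (x=2, y=8)
  Distance 1: (x=2, y=7), (x=3, y=8), (x=2, y=9)
  Distance 2: (x=2, y=6), (x=3, y=7), (x=4, y=8), (x=1, y=9), (x=3, y=9)
  Distance 3: (x=2, y=5), (x=1, y=6), (x=3, y=6), (x=4, y=7), (x=5, y=8), (x=0, y=9), (x=4, y=9)
  Distance 4: (x=1, y=5), (x=3, y=5), (x=0, y=6), (x=5, y=7), (x=0, y=8), (x=6, y=8)
  Distance 5: (x=1, y=4), (x=3, y=4), (x=0, y=5), (x=4, y=5), (x=5, y=6), (x=0, y=7), (x=6, y=7), (x=7, y=8), (x=6, y=9)  <- goal reached here
One shortest path (5 moves): (x=2, y=8) -> (x=3, y=8) -> (x=4, y=8) -> (x=5, y=8) -> (x=6, y=8) -> (x=7, y=8)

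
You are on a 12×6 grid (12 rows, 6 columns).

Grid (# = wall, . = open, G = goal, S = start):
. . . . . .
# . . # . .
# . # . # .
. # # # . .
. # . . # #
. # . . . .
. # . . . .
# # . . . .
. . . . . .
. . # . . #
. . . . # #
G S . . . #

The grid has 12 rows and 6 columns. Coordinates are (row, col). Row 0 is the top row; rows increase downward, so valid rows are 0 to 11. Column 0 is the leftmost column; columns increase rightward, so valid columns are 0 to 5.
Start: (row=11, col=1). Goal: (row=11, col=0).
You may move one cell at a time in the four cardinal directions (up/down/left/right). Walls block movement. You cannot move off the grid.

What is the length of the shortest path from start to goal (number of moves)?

Answer: Shortest path length: 1

Derivation:
BFS from (row=11, col=1) until reaching (row=11, col=0):
  Distance 0: (row=11, col=1)
  Distance 1: (row=10, col=1), (row=11, col=0), (row=11, col=2)  <- goal reached here
One shortest path (1 moves): (row=11, col=1) -> (row=11, col=0)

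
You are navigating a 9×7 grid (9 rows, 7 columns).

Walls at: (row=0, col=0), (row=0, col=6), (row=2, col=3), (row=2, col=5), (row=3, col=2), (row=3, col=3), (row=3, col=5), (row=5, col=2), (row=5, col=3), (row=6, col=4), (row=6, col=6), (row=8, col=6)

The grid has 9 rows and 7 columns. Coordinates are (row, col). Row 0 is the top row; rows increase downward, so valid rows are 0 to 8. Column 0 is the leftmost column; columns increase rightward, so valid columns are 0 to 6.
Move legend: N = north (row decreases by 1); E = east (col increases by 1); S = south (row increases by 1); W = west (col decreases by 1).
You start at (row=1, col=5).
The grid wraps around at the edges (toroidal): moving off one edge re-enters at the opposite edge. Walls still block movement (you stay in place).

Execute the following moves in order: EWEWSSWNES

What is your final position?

Answer: Final position: (row=1, col=5)

Derivation:
Start: (row=1, col=5)
  E (east): (row=1, col=5) -> (row=1, col=6)
  W (west): (row=1, col=6) -> (row=1, col=5)
  E (east): (row=1, col=5) -> (row=1, col=6)
  W (west): (row=1, col=6) -> (row=1, col=5)
  S (south): blocked, stay at (row=1, col=5)
  S (south): blocked, stay at (row=1, col=5)
  W (west): (row=1, col=5) -> (row=1, col=4)
  N (north): (row=1, col=4) -> (row=0, col=4)
  E (east): (row=0, col=4) -> (row=0, col=5)
  S (south): (row=0, col=5) -> (row=1, col=5)
Final: (row=1, col=5)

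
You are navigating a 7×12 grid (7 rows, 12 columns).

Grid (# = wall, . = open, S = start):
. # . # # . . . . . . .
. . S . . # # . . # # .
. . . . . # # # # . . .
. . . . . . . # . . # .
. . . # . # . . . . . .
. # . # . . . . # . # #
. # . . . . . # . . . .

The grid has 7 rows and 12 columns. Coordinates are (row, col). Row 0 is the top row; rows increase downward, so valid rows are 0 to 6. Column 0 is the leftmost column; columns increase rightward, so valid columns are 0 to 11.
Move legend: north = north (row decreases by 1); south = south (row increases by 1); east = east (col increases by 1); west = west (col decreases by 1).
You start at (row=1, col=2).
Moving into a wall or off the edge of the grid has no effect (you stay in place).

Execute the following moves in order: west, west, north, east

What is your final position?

Answer: Final position: (row=0, col=0)

Derivation:
Start: (row=1, col=2)
  west (west): (row=1, col=2) -> (row=1, col=1)
  west (west): (row=1, col=1) -> (row=1, col=0)
  north (north): (row=1, col=0) -> (row=0, col=0)
  east (east): blocked, stay at (row=0, col=0)
Final: (row=0, col=0)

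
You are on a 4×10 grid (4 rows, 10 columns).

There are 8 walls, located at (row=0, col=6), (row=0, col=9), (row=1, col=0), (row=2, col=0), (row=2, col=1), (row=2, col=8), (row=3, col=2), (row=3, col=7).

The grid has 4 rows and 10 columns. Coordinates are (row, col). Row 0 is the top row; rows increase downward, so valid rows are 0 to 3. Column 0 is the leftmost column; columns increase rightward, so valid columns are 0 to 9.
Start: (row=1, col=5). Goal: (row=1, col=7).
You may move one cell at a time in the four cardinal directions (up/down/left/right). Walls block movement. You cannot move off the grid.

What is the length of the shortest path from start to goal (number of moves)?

Answer: Shortest path length: 2

Derivation:
BFS from (row=1, col=5) until reaching (row=1, col=7):
  Distance 0: (row=1, col=5)
  Distance 1: (row=0, col=5), (row=1, col=4), (row=1, col=6), (row=2, col=5)
  Distance 2: (row=0, col=4), (row=1, col=3), (row=1, col=7), (row=2, col=4), (row=2, col=6), (row=3, col=5)  <- goal reached here
One shortest path (2 moves): (row=1, col=5) -> (row=1, col=6) -> (row=1, col=7)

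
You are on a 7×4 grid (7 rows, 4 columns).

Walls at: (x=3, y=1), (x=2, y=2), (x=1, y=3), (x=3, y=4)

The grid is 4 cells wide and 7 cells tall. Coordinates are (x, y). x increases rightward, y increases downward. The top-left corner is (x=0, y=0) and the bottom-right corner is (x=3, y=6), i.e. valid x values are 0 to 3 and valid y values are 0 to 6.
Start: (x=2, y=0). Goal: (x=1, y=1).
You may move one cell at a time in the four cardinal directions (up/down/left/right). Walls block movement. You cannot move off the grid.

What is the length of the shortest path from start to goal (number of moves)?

Answer: Shortest path length: 2

Derivation:
BFS from (x=2, y=0) until reaching (x=1, y=1):
  Distance 0: (x=2, y=0)
  Distance 1: (x=1, y=0), (x=3, y=0), (x=2, y=1)
  Distance 2: (x=0, y=0), (x=1, y=1)  <- goal reached here
One shortest path (2 moves): (x=2, y=0) -> (x=1, y=0) -> (x=1, y=1)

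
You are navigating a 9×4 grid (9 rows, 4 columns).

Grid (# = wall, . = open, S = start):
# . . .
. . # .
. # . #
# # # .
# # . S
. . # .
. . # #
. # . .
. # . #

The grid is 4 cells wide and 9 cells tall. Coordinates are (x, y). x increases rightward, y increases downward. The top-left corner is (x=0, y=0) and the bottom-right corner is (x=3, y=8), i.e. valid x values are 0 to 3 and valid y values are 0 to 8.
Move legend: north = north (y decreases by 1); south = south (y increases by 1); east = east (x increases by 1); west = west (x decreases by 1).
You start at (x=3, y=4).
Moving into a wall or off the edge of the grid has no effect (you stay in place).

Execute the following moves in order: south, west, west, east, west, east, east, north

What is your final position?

Answer: Final position: (x=3, y=4)

Derivation:
Start: (x=3, y=4)
  south (south): (x=3, y=4) -> (x=3, y=5)
  west (west): blocked, stay at (x=3, y=5)
  west (west): blocked, stay at (x=3, y=5)
  east (east): blocked, stay at (x=3, y=5)
  west (west): blocked, stay at (x=3, y=5)
  east (east): blocked, stay at (x=3, y=5)
  east (east): blocked, stay at (x=3, y=5)
  north (north): (x=3, y=5) -> (x=3, y=4)
Final: (x=3, y=4)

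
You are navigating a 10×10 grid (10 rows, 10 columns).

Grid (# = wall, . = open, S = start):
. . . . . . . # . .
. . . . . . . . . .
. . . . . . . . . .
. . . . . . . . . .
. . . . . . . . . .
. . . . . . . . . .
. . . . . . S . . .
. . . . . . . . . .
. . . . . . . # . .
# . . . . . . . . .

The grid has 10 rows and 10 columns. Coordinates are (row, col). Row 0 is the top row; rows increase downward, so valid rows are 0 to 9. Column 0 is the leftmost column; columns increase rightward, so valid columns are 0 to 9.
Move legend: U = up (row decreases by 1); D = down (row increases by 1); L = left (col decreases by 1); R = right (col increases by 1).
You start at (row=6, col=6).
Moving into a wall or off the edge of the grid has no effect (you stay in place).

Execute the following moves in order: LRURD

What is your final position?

Answer: Final position: (row=6, col=7)

Derivation:
Start: (row=6, col=6)
  L (left): (row=6, col=6) -> (row=6, col=5)
  R (right): (row=6, col=5) -> (row=6, col=6)
  U (up): (row=6, col=6) -> (row=5, col=6)
  R (right): (row=5, col=6) -> (row=5, col=7)
  D (down): (row=5, col=7) -> (row=6, col=7)
Final: (row=6, col=7)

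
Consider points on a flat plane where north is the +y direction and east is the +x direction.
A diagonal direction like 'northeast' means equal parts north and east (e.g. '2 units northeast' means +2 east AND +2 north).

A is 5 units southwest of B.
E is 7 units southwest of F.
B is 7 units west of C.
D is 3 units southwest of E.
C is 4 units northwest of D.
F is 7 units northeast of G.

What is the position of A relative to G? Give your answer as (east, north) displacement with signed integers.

Place G at the origin (east=0, north=0).
  F is 7 units northeast of G: delta (east=+7, north=+7); F at (east=7, north=7).
  E is 7 units southwest of F: delta (east=-7, north=-7); E at (east=0, north=0).
  D is 3 units southwest of E: delta (east=-3, north=-3); D at (east=-3, north=-3).
  C is 4 units northwest of D: delta (east=-4, north=+4); C at (east=-7, north=1).
  B is 7 units west of C: delta (east=-7, north=+0); B at (east=-14, north=1).
  A is 5 units southwest of B: delta (east=-5, north=-5); A at (east=-19, north=-4).
Therefore A relative to G: (east=-19, north=-4).

Answer: A is at (east=-19, north=-4) relative to G.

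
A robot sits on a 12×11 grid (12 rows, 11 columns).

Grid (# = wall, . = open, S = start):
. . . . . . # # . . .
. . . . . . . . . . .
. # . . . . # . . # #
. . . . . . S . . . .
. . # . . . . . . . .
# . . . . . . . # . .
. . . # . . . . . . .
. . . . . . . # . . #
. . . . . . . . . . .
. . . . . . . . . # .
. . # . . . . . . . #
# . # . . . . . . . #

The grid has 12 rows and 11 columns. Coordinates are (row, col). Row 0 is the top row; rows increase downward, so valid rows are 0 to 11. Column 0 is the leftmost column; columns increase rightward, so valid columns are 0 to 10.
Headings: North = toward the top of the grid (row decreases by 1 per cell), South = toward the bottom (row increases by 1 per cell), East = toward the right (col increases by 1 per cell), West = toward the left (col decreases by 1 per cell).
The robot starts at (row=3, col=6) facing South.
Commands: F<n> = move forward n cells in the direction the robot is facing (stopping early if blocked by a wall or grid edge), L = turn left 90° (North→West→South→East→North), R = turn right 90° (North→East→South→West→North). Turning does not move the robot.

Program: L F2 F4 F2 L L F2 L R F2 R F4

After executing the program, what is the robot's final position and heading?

Answer: Final position: (row=3, col=6), facing North

Derivation:
Start: (row=3, col=6), facing South
  L: turn left, now facing East
  F2: move forward 2, now at (row=3, col=8)
  F4: move forward 2/4 (blocked), now at (row=3, col=10)
  F2: move forward 0/2 (blocked), now at (row=3, col=10)
  L: turn left, now facing North
  L: turn left, now facing West
  F2: move forward 2, now at (row=3, col=8)
  L: turn left, now facing South
  R: turn right, now facing West
  F2: move forward 2, now at (row=3, col=6)
  R: turn right, now facing North
  F4: move forward 0/4 (blocked), now at (row=3, col=6)
Final: (row=3, col=6), facing North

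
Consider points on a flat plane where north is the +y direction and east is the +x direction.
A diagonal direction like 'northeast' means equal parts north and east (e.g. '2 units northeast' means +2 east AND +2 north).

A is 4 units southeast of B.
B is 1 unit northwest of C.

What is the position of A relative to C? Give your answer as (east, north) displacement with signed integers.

Place C at the origin (east=0, north=0).
  B is 1 unit northwest of C: delta (east=-1, north=+1); B at (east=-1, north=1).
  A is 4 units southeast of B: delta (east=+4, north=-4); A at (east=3, north=-3).
Therefore A relative to C: (east=3, north=-3).

Answer: A is at (east=3, north=-3) relative to C.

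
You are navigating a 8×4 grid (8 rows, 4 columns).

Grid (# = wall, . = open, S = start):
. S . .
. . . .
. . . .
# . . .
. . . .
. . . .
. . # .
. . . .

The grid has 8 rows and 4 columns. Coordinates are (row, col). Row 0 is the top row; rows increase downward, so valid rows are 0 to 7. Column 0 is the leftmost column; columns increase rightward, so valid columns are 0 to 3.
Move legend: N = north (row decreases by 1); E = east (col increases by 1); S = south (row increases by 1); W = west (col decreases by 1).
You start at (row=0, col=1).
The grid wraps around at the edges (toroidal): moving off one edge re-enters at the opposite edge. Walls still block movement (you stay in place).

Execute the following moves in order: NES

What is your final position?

Start: (row=0, col=1)
  N (north): (row=0, col=1) -> (row=7, col=1)
  E (east): (row=7, col=1) -> (row=7, col=2)
  S (south): (row=7, col=2) -> (row=0, col=2)
Final: (row=0, col=2)

Answer: Final position: (row=0, col=2)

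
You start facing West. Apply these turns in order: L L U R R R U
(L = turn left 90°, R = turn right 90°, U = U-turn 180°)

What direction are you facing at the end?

Start: West
  L (left (90° counter-clockwise)) -> South
  L (left (90° counter-clockwise)) -> East
  U (U-turn (180°)) -> West
  R (right (90° clockwise)) -> North
  R (right (90° clockwise)) -> East
  R (right (90° clockwise)) -> South
  U (U-turn (180°)) -> North
Final: North

Answer: Final heading: North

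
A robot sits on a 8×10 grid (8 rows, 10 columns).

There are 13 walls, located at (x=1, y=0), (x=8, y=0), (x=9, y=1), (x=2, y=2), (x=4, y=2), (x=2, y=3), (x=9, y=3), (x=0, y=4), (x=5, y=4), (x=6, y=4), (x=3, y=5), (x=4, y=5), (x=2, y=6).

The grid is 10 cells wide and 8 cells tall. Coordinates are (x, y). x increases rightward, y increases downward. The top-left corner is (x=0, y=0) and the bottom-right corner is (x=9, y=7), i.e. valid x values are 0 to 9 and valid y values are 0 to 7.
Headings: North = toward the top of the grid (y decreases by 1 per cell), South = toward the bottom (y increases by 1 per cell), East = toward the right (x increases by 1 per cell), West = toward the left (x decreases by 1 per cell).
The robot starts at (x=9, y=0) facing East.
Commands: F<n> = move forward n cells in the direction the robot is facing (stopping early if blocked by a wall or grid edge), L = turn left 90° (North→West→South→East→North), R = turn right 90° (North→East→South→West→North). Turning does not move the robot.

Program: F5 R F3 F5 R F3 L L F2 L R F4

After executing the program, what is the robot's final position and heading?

Answer: Final position: (x=9, y=0), facing East

Derivation:
Start: (x=9, y=0), facing East
  F5: move forward 0/5 (blocked), now at (x=9, y=0)
  R: turn right, now facing South
  F3: move forward 0/3 (blocked), now at (x=9, y=0)
  F5: move forward 0/5 (blocked), now at (x=9, y=0)
  R: turn right, now facing West
  F3: move forward 0/3 (blocked), now at (x=9, y=0)
  L: turn left, now facing South
  L: turn left, now facing East
  F2: move forward 0/2 (blocked), now at (x=9, y=0)
  L: turn left, now facing North
  R: turn right, now facing East
  F4: move forward 0/4 (blocked), now at (x=9, y=0)
Final: (x=9, y=0), facing East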